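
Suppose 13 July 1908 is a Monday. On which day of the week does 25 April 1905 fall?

Count forward from the earlier date (April 25, 1905) to the later (July 13, 1908):
Day-of-year of April 25, 1905: 115.
Day-of-year of July 13, 1908: 195.
1905 has 365 days, so 365 − 115 = 250 days remain in 1905.
Full years: 1906: 365; 1907: 365. Sum = 730.
Total: 250 + 730 + 195 = 1175 days.
1175 mod 7 = 6, so 6 days before Monday is Tuesday.

Tuesday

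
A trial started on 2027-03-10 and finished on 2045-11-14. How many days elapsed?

From March 10, 2027 to March 10, 2045: 18 years, of which 5 contain a Feb 29 — 13×365 + 5×366 = 6575 days.
March 2045: 31 − 10 = 21 days remain.
Then April (30), May (31), June (30), July (31), August (31), September (30), October (31): 30 + 31 + 30 + 31 + 31 + 30 + 31 = 214 days.
November 1–14, 2045: 14 days.
Residual: 249 days.
Total: 6824 days.

6824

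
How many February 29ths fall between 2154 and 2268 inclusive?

Years divisible by 4: 2156, 2160, …, 2268 — 29 in all.
Of these, 2200 is divisible by 100 but not 400, so not leap.
Leap years: 29 − 1 = 28.

28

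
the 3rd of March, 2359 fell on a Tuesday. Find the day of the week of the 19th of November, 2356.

Monday

Count forward from the earlier date (November 19, 2356) to the later (March 3, 2359):
Day-of-year of November 19, 2356: 324.
Day-of-year of March 3, 2359: 62.
2356 has 366 days, so 366 − 324 = 42 days remain in 2356.
Full years: 2357: 365; 2358: 365. Sum = 730.
Total: 42 + 730 + 62 = 834 days.
834 mod 7 = 1, so 1 day before Tuesday is Monday.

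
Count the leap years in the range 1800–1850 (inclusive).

Years divisible by 4: 1800, 1804, …, 1848 — 13 in all.
Of these, 1800 is divisible by 100 but not 400, so not leap.
Leap years: 13 − 1 = 12.

12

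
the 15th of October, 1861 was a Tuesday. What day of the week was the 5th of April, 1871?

Day-of-year of October 15, 1861: 288.
Day-of-year of April 5, 1871: 95.
1861 has 365 days, so 365 − 288 = 77 days remain in 1861.
Full years 1862–1870: 7 common + 2 leap = 7×365 + 2×366 = 3287 days.
Total: 77 + 3287 + 95 = 3459 days.
3459 mod 7 = 1, so 1 day after Tuesday is Wednesday.

Wednesday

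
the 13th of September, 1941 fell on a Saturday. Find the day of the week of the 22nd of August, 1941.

Friday

Count forward from the earlier date (August 22, 1941) to the later (September 13, 1941):
August 1941: 31 − 22 = 9 days remain.
September 1–13, 1941: 13 days.
Total: 9 + 13 = 22 days.
22 mod 7 = 1, so 1 day before Saturday is Friday.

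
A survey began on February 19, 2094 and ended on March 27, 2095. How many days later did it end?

February 2094: 28 − 19 = 9 days remain (2094 is not a leap year, so February has 28 days).
Then 12 full months totalling 365 days.
March 1–27, 2095: 27 days.
Total: 9 + 365 + 27 = 401 days.

401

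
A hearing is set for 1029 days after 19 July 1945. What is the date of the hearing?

13 May 1948

Count 1029 days after July 19, 1945:
July 19, 1945 → July 19, 1946: 365 days.
July 19, 1946 → July 19, 1947: 365 days.
July 1947: 31 − 19 = 12 days remain.
Then 9 full months totalling 274 days.
May 1–13, 1948: 13 days.
Residual: 299 days.
Total: 1029 days.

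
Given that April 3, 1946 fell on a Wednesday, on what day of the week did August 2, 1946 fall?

Friday

April 1946: 30 − 3 = 27 days remain.
Then May (31), June (30), July (31): 31 + 30 + 31 = 92 days.
August 1–2, 1946: 2 days.
Total: 27 + 92 + 2 = 121 days.
121 mod 7 = 2, so 2 days after Wednesday is Friday.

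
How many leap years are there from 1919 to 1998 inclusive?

20

Years divisible by 4: 1920, 1924, …, 1996 — 20 in all.
No century exceptions apply. Count: 20.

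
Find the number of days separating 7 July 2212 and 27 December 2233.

7843

Day-of-year of July 7, 2212: 189.
Day-of-year of December 27, 2233: 361.
2212 has 366 days, so 366 − 189 = 177 days remain in 2212.
Full years 2213–2232: 15 common + 5 leap = 15×365 + 5×366 = 7305 days.
Total: 177 + 7305 + 361 = 7843 days.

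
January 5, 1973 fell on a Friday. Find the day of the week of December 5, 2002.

Thursday

From January 5, 1973 to January 5, 2002: 29 years, of which 7 contain a Feb 29 — 22×365 + 7×366 = 10592 days.
(2000 is a leap year (divisible by 400).)
January 2002: 31 − 5 = 26 days remain.
Then 10 full months totalling 303 days.
December 1–5, 2002: 5 days.
Residual: 334 days.
Total: 10926 days.
10926 mod 7 = 6, so 6 days after Friday is Thursday.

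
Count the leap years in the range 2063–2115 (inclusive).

Years divisible by 4: 2064, 2068, …, 2112 — 13 in all.
Of these, 2100 is divisible by 100 but not 400, so not leap.
Leap years: 13 − 1 = 12.

12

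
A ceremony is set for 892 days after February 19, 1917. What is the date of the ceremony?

July 31, 1919

Count 892 days after February 19, 1917:
February 19, 1917 → February 19, 1918: 365 days.
February 19, 1918 → February 19, 1919: 365 days.
February 1919: 28 − 19 = 9 days remain (1919 is not a leap year, so February has 28 days).
Then March (31), April (30), May (31), June (30): 31 + 30 + 31 + 30 = 122 days.
July 1–31, 1919: 31 days.
Residual: 162 days.
Total: 892 days.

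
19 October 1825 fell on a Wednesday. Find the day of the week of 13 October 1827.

Saturday

October 1825: 31 − 19 = 12 days remain.
Then 23 full months totalling 699 days.
October 1–13, 1827: 13 days.
Total: 12 + 699 + 13 = 724 days.
724 mod 7 = 3, so 3 days after Wednesday is Saturday.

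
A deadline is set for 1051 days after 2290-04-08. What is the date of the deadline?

2293-02-22

Count 1051 days after April 8, 2290:
April 8, 2290 → April 8, 2291: 365 days.
April 8, 2291 → April 8, 2292: 366 days (2292 is a leap year).
April 2292: 30 − 8 = 22 days remain.
Then 9 full months totalling 276 days.
February 1–22, 2293: 22 days (2293 is not a leap year).
Residual: 320 days.
Total: 1051 days.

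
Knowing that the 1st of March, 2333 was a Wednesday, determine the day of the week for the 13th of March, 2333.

Monday

Within March 2333: 13 − 1 = 12 days.
12 mod 7 = 5, so 5 days after Wednesday is Monday.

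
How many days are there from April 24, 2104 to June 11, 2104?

April 2104: 30 − 24 = 6 days remain.
Then May (31): 31 days.
June 1–11, 2104: 11 days.
Total: 6 + 31 + 11 = 48 days.

48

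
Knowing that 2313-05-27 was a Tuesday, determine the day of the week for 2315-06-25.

Day-of-year of May 27, 2313: 147.
Day-of-year of June 25, 2315: 176.
2313 has 365 days, so 365 − 147 = 218 days remain in 2313.
Full years: 2314: 365. Sum = 365.
Total: 218 + 365 + 176 = 759 days.
759 mod 7 = 3, so 3 days after Tuesday is Friday.

Friday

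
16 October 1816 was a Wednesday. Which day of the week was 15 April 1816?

Count forward from the earlier date (April 15, 1816) to the later (October 16, 1816):
April 1816: 30 − 15 = 15 days remain.
Then May (31), June (30), July (31), August (31), September (30): 31 + 30 + 31 + 31 + 30 = 153 days.
October 1–16, 1816: 16 days.
Total: 15 + 153 + 16 = 184 days.
184 mod 7 = 2, so 2 days before Wednesday is Monday.

Monday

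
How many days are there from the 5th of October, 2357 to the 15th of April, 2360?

923

Day-of-year of October 5, 2357: 278.
Day-of-year of April 15, 2360: 106.
2357 has 365 days, so 365 − 278 = 87 days remain in 2357.
Full years: 2358: 365; 2359: 365. Sum = 730.
Total: 87 + 730 + 106 = 923 days.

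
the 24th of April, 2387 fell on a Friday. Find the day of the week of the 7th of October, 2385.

Monday

Count forward from the earlier date (October 7, 2385) to the later (April 24, 2387):
Day-of-year of October 7, 2385: 280.
Day-of-year of April 24, 2387: 114.
2385 has 365 days, so 365 − 280 = 85 days remain in 2385.
Full years: 2386: 365. Sum = 365.
Total: 85 + 365 + 114 = 564 days.
564 mod 7 = 4, so 4 days before Friday is Monday.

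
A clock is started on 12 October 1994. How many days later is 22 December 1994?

October 1994: 31 − 12 = 19 days remain.
Then November (30): 30 days.
December 1–22, 1994: 22 days.
Total: 19 + 30 + 22 = 71 days.

71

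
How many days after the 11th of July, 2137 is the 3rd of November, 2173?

13264

Day-of-year of July 11, 2137: 192.
Day-of-year of November 3, 2173: 307.
2137 has 365 days, so 365 − 192 = 173 days remain in 2137.
Full years 2138–2172: 26 common + 9 leap = 26×365 + 9×366 = 12784 days.
Total: 173 + 12784 + 307 = 13264 days.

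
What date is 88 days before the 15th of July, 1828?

the 18th of April, 1828

Count 88 days before July 15, 1828:
April 1828: 30 − 18 = 12 days remain.
Then May (31), June (30): 31 + 30 = 61 days.
July 1–15, 1828: 15 days.
Total: 12 + 61 + 15 = 88 days.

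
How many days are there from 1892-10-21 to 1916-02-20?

Day-of-year of October 21, 1892: 295.
Day-of-year of February 20, 1916: 51.
1892 has 366 days, so 366 − 295 = 71 days remain in 1892.
Full years 1893–1915: 19 common + 4 leap = 19×365 + 4×366 = 8399 days.
Total: 71 + 8399 + 51 = 8521 days.

8521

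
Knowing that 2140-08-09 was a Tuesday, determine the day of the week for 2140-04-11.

Count forward from the earlier date (April 11, 2140) to the later (August 9, 2140):
April 2140: 30 − 11 = 19 days remain.
Then May (31), June (30), July (31): 31 + 30 + 31 = 92 days.
August 1–9, 2140: 9 days.
Total: 19 + 92 + 9 = 120 days.
120 mod 7 = 1, so 1 day before Tuesday is Monday.

Monday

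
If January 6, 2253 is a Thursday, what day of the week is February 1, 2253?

January 2253: 31 − 6 = 25 days remain.
February 1, 2253: 1 day (2253 is not a leap year).
Total: 25 + 1 = 26 days.
26 mod 7 = 5, so 5 days after Thursday is Tuesday.

Tuesday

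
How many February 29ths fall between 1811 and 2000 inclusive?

Years divisible by 4: 1812, 1816, …, 2000 — 48 in all.
Of these, 1900 is divisible by 100 but not 400, so not leap.
2000 is divisible by 400, so still leap.
Leap years: 48 − 1 = 47.

47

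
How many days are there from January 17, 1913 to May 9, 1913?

112

January 1913: 31 − 17 = 14 days remain.
Then February 1913 (28), March (31), April (30): 28 + 31 + 30 = 89 days.
May 1–9, 1913: 9 days.
Total: 14 + 89 + 9 = 112 days.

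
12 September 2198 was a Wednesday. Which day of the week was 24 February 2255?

From September 12, 2198 to September 12, 2254: 56 years, of which 13 contain a Feb 29 — 43×365 + 13×366 = 20453 days.
(2200 is not a leap year (divisible by 100 but not 400).)
September 2254: 30 − 12 = 18 days remain.
Then October (31), November (30), December (31), January (31): 31 + 30 + 31 + 31 = 123 days.
February 1–24, 2255: 24 days (2255 is not a leap year).
Residual: 165 days.
Total: 20618 days.
20618 mod 7 = 3, so 3 days after Wednesday is Saturday.

Saturday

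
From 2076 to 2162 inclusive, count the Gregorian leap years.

Years divisible by 4: 2076, 2080, …, 2160 — 22 in all.
Of these, 2100 is divisible by 100 but not 400, so not leap.
Leap years: 22 − 1 = 21.

21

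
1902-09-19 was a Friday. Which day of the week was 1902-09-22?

Monday

Within September 1902: 22 − 19 = 3 days.
3 mod 7 = 3, so 3 days after Friday is Monday.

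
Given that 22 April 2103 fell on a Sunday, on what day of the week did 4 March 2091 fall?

Count forward from the earlier date (March 4, 2091) to the later (April 22, 2103):
Day-of-year of March 4, 2091: 63.
Day-of-year of April 22, 2103: 112.
2091 has 365 days, so 365 − 63 = 302 days remain in 2091.
Full years 2092–2102: 9 common + 2 leap = 9×365 + 2×366 = 4017 days.
Total: 302 + 4017 + 112 = 4431 days.
4431 is a multiple of 7, so 4 March 2091 falls on the same weekday: Sunday.

Sunday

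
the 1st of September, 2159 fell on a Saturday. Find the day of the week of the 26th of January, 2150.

Monday

Count forward from the earlier date (January 26, 2150) to the later (September 1, 2159):
From January 26, 2150 to January 26, 2159: 9 years, of which 2 contain a Feb 29 — 7×365 + 2×366 = 3287 days.
January 2159: 31 − 26 = 5 days remain.
Then February 2159 (28), March (31), April (30), May (31), June (30), July (31), August (31): 28 + 31 + 30 + 31 + 30 + 31 + 31 = 212 days.
September 1, 2159: 1 day.
Residual: 218 days.
Total: 3505 days.
3505 mod 7 = 5, so 5 days before Saturday is Monday.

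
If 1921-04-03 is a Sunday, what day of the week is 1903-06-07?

Count forward from the earlier date (June 7, 1903) to the later (April 3, 1921):
Day-of-year of June 7, 1903: 158.
Day-of-year of April 3, 1921: 93.
1903 has 365 days, so 365 − 158 = 207 days remain in 1903.
Full years 1904–1920: 12 common + 5 leap = 12×365 + 5×366 = 6210 days.
Total: 207 + 6210 + 93 = 6510 days.
6510 is a multiple of 7, so 1903-06-07 falls on the same weekday: Sunday.

Sunday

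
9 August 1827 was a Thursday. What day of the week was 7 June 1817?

Count forward from the earlier date (June 7, 1817) to the later (August 9, 1827):
Day-of-year of June 7, 1817: 158.
Day-of-year of August 9, 1827: 221.
1817 has 365 days, so 365 − 158 = 207 days remain in 1817.
Full years 1818–1826: 7 common + 2 leap = 7×365 + 2×366 = 3287 days.
Total: 207 + 3287 + 221 = 3715 days.
3715 mod 7 = 5, so 5 days before Thursday is Saturday.

Saturday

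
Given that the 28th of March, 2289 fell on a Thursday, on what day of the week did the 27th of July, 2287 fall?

Wednesday

Count forward from the earlier date (July 27, 2287) to the later (March 28, 2289):
July 27, 2287 → July 27, 2288: 366 days (2288 is a leap year).
July 2288: 31 − 27 = 4 days remain.
Then August (31), September (30), October (31), November (30), December (31), January (31), February 2289 (28): 31 + 30 + 31 + 30 + 31 + 31 + 28 = 212 days.
March 1–28, 2289: 28 days.
Residual: 244 days.
Total: 610 days.
610 mod 7 = 1, so 1 day before Thursday is Wednesday.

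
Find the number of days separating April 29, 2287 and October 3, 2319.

11844

Day-of-year of April 29, 2287: 119.
Day-of-year of October 3, 2319: 276.
2287 has 365 days, so 365 − 119 = 246 days remain in 2287.
Full years 2288–2318: 24 common + 7 leap = 24×365 + 7×366 = 11322 days.
Total: 246 + 11322 + 276 = 11844 days.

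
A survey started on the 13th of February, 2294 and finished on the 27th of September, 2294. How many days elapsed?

226

February 2294: 28 − 13 = 15 days remain (2294 is not a leap year, so February has 28 days).
Then March (31), April (30), May (31), June (30), July (31), August (31): 31 + 30 + 31 + 30 + 31 + 31 = 184 days.
September 1–27, 2294: 27 days.
Total: 15 + 184 + 27 = 226 days.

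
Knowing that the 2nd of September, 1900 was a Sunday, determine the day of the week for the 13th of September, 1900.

Within September 1900: 13 − 2 = 11 days.
11 mod 7 = 4, so 4 days after Sunday is Thursday.

Thursday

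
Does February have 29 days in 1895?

No

1895 is not a leap year.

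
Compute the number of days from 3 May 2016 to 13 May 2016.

10

Within May 2016: 13 − 3 = 10 days.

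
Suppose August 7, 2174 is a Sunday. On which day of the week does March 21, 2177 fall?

Friday

Day-of-year of August 7, 2174: 219.
Day-of-year of March 21, 2177: 80.
2174 has 365 days, so 365 − 219 = 146 days remain in 2174.
Full years: 2175: 365; 2176: 366. Sum = 731.
Total: 146 + 731 + 80 = 957 days.
957 mod 7 = 5, so 5 days after Sunday is Friday.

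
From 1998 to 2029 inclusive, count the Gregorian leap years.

Years divisible by 4 in [1998, 2029]: 2000, 2004, 2008, 2012, 2016, 2020, 2024, 2028.
2000 is divisible by 400, so still leap.
No century exceptions apply. Count: 8.

8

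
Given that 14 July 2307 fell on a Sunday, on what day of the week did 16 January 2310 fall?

July 14, 2307 → July 14, 2308: 366 days (2308 is a leap year).
July 14, 2308 → July 14, 2309: 365 days.
July 2309: 31 − 14 = 17 days remain.
Then August (31), September (30), October (31), November (30), December (31): 31 + 30 + 31 + 30 + 31 = 153 days.
January 1–16, 2310: 16 days.
Residual: 186 days.
Total: 917 days.
917 is a multiple of 7, so 16 January 2310 falls on the same weekday: Sunday.

Sunday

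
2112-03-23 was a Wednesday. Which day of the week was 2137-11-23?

From March 23, 2112 to March 23, 2137: 25 years, of which 6 contain a Feb 29 — 19×365 + 6×366 = 9131 days.
March 2137: 31 − 23 = 8 days remain.
Then April (30), May (31), June (30), July (31), August (31), September (30), October (31): 30 + 31 + 30 + 31 + 31 + 30 + 31 = 214 days.
November 1–23, 2137: 23 days.
Residual: 245 days.
Total: 9376 days.
9376 mod 7 = 3, so 3 days after Wednesday is Saturday.

Saturday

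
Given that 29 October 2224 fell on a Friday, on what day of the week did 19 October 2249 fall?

Friday

From October 29, 2224 to October 29, 2248: 24 years, of which 6 contain a Feb 29 — 18×365 + 6×366 = 8766 days.
October 2248: 31 − 29 = 2 days remain.
Then 11 full months totalling 334 days.
October 1–19, 2249: 19 days.
Residual: 355 days.
Total: 9121 days.
9121 is a multiple of 7, so 19 October 2249 falls on the same weekday: Friday.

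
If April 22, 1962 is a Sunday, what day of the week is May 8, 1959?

Count forward from the earlier date (May 8, 1959) to the later (April 22, 1962):
Day-of-year of May 8, 1959: 128.
Day-of-year of April 22, 1962: 112.
1959 has 365 days, so 365 − 128 = 237 days remain in 1959.
Full years: 1960: 366; 1961: 365. Sum = 731.
Total: 237 + 731 + 112 = 1080 days.
1080 mod 7 = 2, so 2 days before Sunday is Friday.

Friday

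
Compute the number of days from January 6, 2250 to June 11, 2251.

Day-of-year of January 6, 2250: 6.
Day-of-year of June 11, 2251: 162.
2250 has 365 days, so 365 − 6 = 359 days remain in 2250.
Total: 359 + 162 = 521 days.

521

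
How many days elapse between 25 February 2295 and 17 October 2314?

7173

From February 25, 2295 to February 25, 2314: 19 years, of which 4 contain a Feb 29 — 15×365 + 4×366 = 6939 days.
(2300 is not a leap year (divisible by 100 but not 400).)
February 2314: 28 − 25 = 3 days remain (2314 is not a leap year, so February has 28 days).
Then March (31), April (30), May (31), June (30), July (31), August (31), September (30): 31 + 30 + 31 + 30 + 31 + 31 + 30 = 214 days.
October 1–17, 2314: 17 days.
Residual: 234 days.
Total: 7173 days.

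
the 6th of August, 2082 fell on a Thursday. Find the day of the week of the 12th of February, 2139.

From August 6, 2082 to August 6, 2138: 56 years, of which 13 contain a Feb 29 — 43×365 + 13×366 = 20453 days.
(2100 is not a leap year (divisible by 100 but not 400).)
August 2138: 31 − 6 = 25 days remain.
Then September (30), October (31), November (30), December (31), January (31): 30 + 31 + 30 + 31 + 31 = 153 days.
February 1–12, 2139: 12 days (2139 is not a leap year).
Residual: 190 days.
Total: 20643 days.
20643 is a multiple of 7, so the 12th of February, 2139 falls on the same weekday: Thursday.

Thursday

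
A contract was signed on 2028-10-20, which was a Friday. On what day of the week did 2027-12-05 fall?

Sunday

Count forward from the earlier date (December 5, 2027) to the later (October 20, 2028):
Day-of-year of December 5, 2027: 339.
Day-of-year of October 20, 2028: 294.
2027 has 365 days, so 365 − 339 = 26 days remain in 2027.
Total: 26 + 294 = 320 days.
320 mod 7 = 5, so 5 days before Friday is Sunday.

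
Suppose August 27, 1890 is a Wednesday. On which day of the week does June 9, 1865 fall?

Count forward from the earlier date (June 9, 1865) to the later (August 27, 1890):
From June 9, 1865 to June 9, 1890: 25 years, of which 6 contain a Feb 29 — 19×365 + 6×366 = 9131 days.
June 1890: 30 − 9 = 21 days remain.
Then July (31): 31 days.
August 1–27, 1890: 27 days.
Residual: 79 days.
Total: 9210 days.
9210 mod 7 = 5, so 5 days before Wednesday is Friday.

Friday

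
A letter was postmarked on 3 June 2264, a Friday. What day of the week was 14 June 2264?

Within June 2264: 14 − 3 = 11 days.
11 mod 7 = 4, so 4 days after Friday is Tuesday.

Tuesday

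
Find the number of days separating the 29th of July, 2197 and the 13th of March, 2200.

July 29, 2197 → July 29, 2198: 365 days.
July 29, 2198 → July 29, 2199: 365 days.
July 2199: 31 − 29 = 2 days remain.
Then August (31), September (30), October (31), November (30), December (31), January (31), February 2200 (28): 31 + 30 + 31 + 30 + 31 + 31 + 28 = 212 days.
March 1–13, 2200: 13 days.
Residual: 227 days.
Total: 957 days.

957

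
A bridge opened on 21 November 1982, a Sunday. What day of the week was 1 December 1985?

November 21, 1982 → November 21, 1983: 365 days.
November 21, 1983 → November 21, 1984: 366 days (1984 is a leap year).
November 21, 1984 → November 21, 1985: 365 days.
November 1985: 30 − 21 = 9 days remain.
December 1, 1985: 1 day.
Residual: 10 days.
Total: 1106 days.
1106 is a multiple of 7, so 1 December 1985 falls on the same weekday: Sunday.

Sunday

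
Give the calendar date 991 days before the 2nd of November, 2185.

the 15th of February, 2183

Count 991 days before November 2, 2185:
Day-of-year of February 15, 2183: 46.
Day-of-year of November 2, 2185: 306.
2183 has 365 days, so 365 − 46 = 319 days remain in 2183.
Full years: 2184: 366. Sum = 366.
Total: 319 + 366 + 306 = 991 days.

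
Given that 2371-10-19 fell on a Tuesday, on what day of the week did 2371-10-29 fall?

Friday

Within October 2371: 29 − 19 = 10 days.
10 mod 7 = 3, so 3 days after Tuesday is Friday.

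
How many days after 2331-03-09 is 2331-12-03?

269

March 2331: 31 − 9 = 22 days remain.
Then April (30), May (31), June (30), July (31), August (31), September (30), October (31), November (30): 30 + 31 + 30 + 31 + 31 + 30 + 31 + 30 = 244 days.
December 1–3, 2331: 3 days.
Total: 22 + 244 + 3 = 269 days.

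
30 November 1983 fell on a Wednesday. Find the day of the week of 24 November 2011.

From November 30, 1983 to November 30, 2010: 27 years, of which 7 contain a Feb 29 — 20×365 + 7×366 = 9862 days.
(2000 is a leap year (divisible by 400).)
November 2010: 30 − 30 = 0 days remain.
Then 11 full months totalling 335 days.
November 1–24, 2011: 24 days.
Residual: 359 days.
Total: 10221 days.
10221 mod 7 = 1, so 1 day after Wednesday is Thursday.

Thursday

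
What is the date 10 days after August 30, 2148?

September 9, 2148

Count 10 days after August 30, 2148:
August 2148: 31 − 30 = 1 day remains.
September 1–9, 2148: 9 days.
Total: 1 + 9 = 10 days.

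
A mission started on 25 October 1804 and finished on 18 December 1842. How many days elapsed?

13933

From October 25, 1804 to October 25, 1842: 38 years, of which 9 contain a Feb 29 — 29×365 + 9×366 = 13879 days.
October 1842: 31 − 25 = 6 days remain.
Then November (30): 30 days.
December 1–18, 1842: 18 days.
Residual: 54 days.
Total: 13933 days.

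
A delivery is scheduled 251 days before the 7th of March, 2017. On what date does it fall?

the 29th of June, 2016

Count 251 days before March 7, 2017:
Day-of-year of June 29, 2016: 181.
Day-of-year of March 7, 2017: 66.
2016 has 366 days, so 366 − 181 = 185 days remain in 2016.
Total: 185 + 66 = 251 days.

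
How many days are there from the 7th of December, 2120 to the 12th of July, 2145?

8983

Day-of-year of December 7, 2120: 342.
Day-of-year of July 12, 2145: 193.
2120 has 366 days, so 366 − 342 = 24 days remain in 2120.
Full years 2121–2144: 18 common + 6 leap = 18×365 + 6×366 = 8766 days.
Total: 24 + 8766 + 193 = 8983 days.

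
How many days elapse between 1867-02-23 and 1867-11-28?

February 1867: 28 − 23 = 5 days remain (1867 is not a leap year, so February has 28 days).
Then March (31), April (30), May (31), June (30), July (31), August (31), September (30), October (31): 31 + 30 + 31 + 30 + 31 + 31 + 30 + 31 = 245 days.
November 1–28, 1867: 28 days.
Total: 5 + 245 + 28 = 278 days.

278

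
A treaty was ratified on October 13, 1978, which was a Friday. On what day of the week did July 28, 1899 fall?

Friday

Count forward from the earlier date (July 28, 1899) to the later (October 13, 1978):
Day-of-year of July 28, 1899: 209.
Day-of-year of October 13, 1978: 286.
1899 has 365 days, so 365 − 209 = 156 days remain in 1899.
Full years 1900–1977: 59 common + 19 leap = 59×365 + 19×366 = 28489 days.
Total: 156 + 28489 + 286 = 28931 days.
28931 is a multiple of 7, so July 28, 1899 falls on the same weekday: Friday.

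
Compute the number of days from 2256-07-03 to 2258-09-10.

799

July 2256: 31 − 3 = 28 days remain.
Then 25 full months totalling 761 days.
September 1–10, 2258: 10 days.
Total: 28 + 761 + 10 = 799 days.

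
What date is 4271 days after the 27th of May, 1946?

the 4th of February, 1958

Count 4271 days after May 27, 1946:
Day-of-year of May 27, 1946: 147.
Day-of-year of February 4, 1958: 35.
1946 has 365 days, so 365 − 147 = 218 days remain in 1946.
Full years 1947–1957: 8 common + 3 leap = 8×365 + 3×366 = 4018 days.
Total: 218 + 4018 + 35 = 4271 days.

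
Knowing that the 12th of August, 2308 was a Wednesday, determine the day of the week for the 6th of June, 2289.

Count forward from the earlier date (June 6, 2289) to the later (August 12, 2308):
Day-of-year of June 6, 2289: 157.
Day-of-year of August 12, 2308: 225.
2289 has 365 days, so 365 − 157 = 208 days remain in 2289.
Full years 2290–2307: 15 common + 3 leap = 15×365 + 3×366 = 6573 days.
Total: 208 + 6573 + 225 = 7006 days.
7006 mod 7 = 6, so 6 days before Wednesday is Thursday.

Thursday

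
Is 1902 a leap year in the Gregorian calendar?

No

1902 is not a leap year.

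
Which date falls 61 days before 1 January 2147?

1 November 2146

Count 61 days before January 1, 2147:
November 2146: 30 − 1 = 29 days remain.
Then December (31): 31 days.
January 1, 2147: 1 day.
Total: 29 + 31 + 1 = 61 days.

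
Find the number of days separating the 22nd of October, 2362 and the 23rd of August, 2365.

Day-of-year of October 22, 2362: 295.
Day-of-year of August 23, 2365: 235.
2362 has 365 days, so 365 − 295 = 70 days remain in 2362.
Full years: 2363: 365; 2364: 366. Sum = 731.
Total: 70 + 731 + 235 = 1036 days.

1036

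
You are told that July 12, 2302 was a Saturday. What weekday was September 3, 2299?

Sunday

Count forward from the earlier date (September 3, 2299) to the later (July 12, 2302):
September 3, 2299 → September 3, 2300: 365 days (2300 is not a leap year (divisible by 100 but not 400)).
September 3, 2300 → September 3, 2301: 365 days.
September 2301: 30 − 3 = 27 days remain.
Then 9 full months totalling 273 days.
July 1–12, 2302: 12 days.
Residual: 312 days.
Total: 1042 days.
1042 mod 7 = 6, so 6 days before Saturday is Sunday.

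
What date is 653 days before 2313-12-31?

2312-03-18

Count 653 days before December 31, 2313:
Day-of-year of March 18, 2312: 78.
Day-of-year of December 31, 2313: 365.
2312 has 366 days, so 366 − 78 = 288 days remain in 2312.
Total: 288 + 365 = 653 days.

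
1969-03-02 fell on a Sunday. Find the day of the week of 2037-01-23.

Friday

Day-of-year of March 2, 1969: 61.
Day-of-year of January 23, 2037: 23.
1969 has 365 days, so 365 − 61 = 304 days remain in 1969.
Full years 1970–2036: 50 common + 17 leap = 50×365 + 17×366 = 24472 days.
Total: 304 + 24472 + 23 = 24799 days.
24799 mod 7 = 5, so 5 days after Sunday is Friday.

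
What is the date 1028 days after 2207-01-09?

2209-11-02

Count 1028 days after January 9, 2207:
Day-of-year of January 9, 2207: 9.
Day-of-year of November 2, 2209: 306.
2207 has 365 days, so 365 − 9 = 356 days remain in 2207.
Full years: 2208: 366. Sum = 366.
Total: 356 + 366 + 306 = 1028 days.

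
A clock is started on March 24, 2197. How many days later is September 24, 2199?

March 24, 2197 → March 24, 2198: 365 days.
March 24, 2198 → March 24, 2199: 365 days.
March 2199: 31 − 24 = 7 days remain.
Then April (30), May (31), June (30), July (31), August (31): 30 + 31 + 30 + 31 + 31 = 153 days.
September 1–24, 2199: 24 days.
Residual: 184 days.
Total: 914 days.

914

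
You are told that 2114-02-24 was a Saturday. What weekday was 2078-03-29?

Count forward from the earlier date (March 29, 2078) to the later (February 24, 2114):
From March 29, 2078 to March 29, 2113: 35 years, of which 8 contain a Feb 29 — 27×365 + 8×366 = 12783 days.
(2100 is not a leap year (divisible by 100 but not 400).)
March 2113: 31 − 29 = 2 days remain.
Then 10 full months totalling 306 days.
February 1–24, 2114: 24 days (2114 is not a leap year).
Residual: 332 days.
Total: 13115 days.
13115 mod 7 = 4, so 4 days before Saturday is Tuesday.

Tuesday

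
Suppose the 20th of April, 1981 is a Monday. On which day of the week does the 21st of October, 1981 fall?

April 1981: 30 − 20 = 10 days remain.
Then May (31), June (30), July (31), August (31), September (30): 31 + 30 + 31 + 31 + 30 = 153 days.
October 1–21, 1981: 21 days.
Total: 10 + 153 + 21 = 184 days.
184 mod 7 = 2, so 2 days after Monday is Wednesday.

Wednesday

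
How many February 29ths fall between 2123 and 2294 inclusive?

Years divisible by 4: 2124, 2128, …, 2292 — 43 in all.
Of these, 2200 is divisible by 100 but not 400, so not leap.
Leap years: 43 − 1 = 42.

42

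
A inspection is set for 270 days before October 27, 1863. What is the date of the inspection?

January 30, 1863

Count 270 days before October 27, 1863:
January 1863: 31 − 30 = 1 day remains.
Then February 1863 (28), March (31), April (30), May (31), June (30), July (31), August (31), September (30): 28 + 31 + 30 + 31 + 30 + 31 + 31 + 30 = 242 days.
October 1–27, 1863: 27 days.
Total: 1 + 242 + 27 = 270 days.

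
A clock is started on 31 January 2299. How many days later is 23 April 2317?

6656

Day-of-year of January 31, 2299: 31.
Day-of-year of April 23, 2317: 113.
2299 has 365 days, so 365 − 31 = 334 days remain in 2299.
Full years 2300–2316: 13 common + 4 leap = 13×365 + 4×366 = 6209 days.
Total: 334 + 6209 + 113 = 6656 days.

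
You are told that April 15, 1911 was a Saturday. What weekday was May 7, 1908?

Count forward from the earlier date (May 7, 1908) to the later (April 15, 1911):
Day-of-year of May 7, 1908: 128.
Day-of-year of April 15, 1911: 105.
1908 has 366 days, so 366 − 128 = 238 days remain in 1908.
Full years: 1909: 365; 1910: 365. Sum = 730.
Total: 238 + 730 + 105 = 1073 days.
1073 mod 7 = 2, so 2 days before Saturday is Thursday.

Thursday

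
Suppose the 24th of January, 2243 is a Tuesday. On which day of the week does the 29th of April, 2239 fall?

Monday

Count forward from the earlier date (April 29, 2239) to the later (January 24, 2243):
April 29, 2239 → April 29, 2240: 366 days (2240 is a leap year).
April 29, 2240 → April 29, 2241: 365 days.
April 29, 2241 → April 29, 2242: 365 days.
April 2242: 30 − 29 = 1 day remains.
Then May (31), June (30), July (31), August (31), September (30), October (31), November (30), December (31): 31 + 30 + 31 + 31 + 30 + 31 + 30 + 31 = 245 days.
January 1–24, 2243: 24 days.
Residual: 270 days.
Total: 1366 days.
1366 mod 7 = 1, so 1 day before Tuesday is Monday.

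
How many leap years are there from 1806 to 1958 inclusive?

Years divisible by 4: 1808, 1812, …, 1956 — 38 in all.
Of these, 1900 is divisible by 100 but not 400, so not leap.
Leap years: 38 − 1 = 37.

37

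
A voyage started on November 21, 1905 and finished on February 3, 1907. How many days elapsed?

439

Day-of-year of November 21, 1905: 325.
Day-of-year of February 3, 1907: 34.
1905 has 365 days, so 365 − 325 = 40 days remain in 1905.
Full years: 1906: 365. Sum = 365.
Total: 40 + 365 + 34 = 439 days.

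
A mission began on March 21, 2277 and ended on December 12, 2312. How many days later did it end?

13049

Day-of-year of March 21, 2277: 80.
Day-of-year of December 12, 2312: 347.
2277 has 365 days, so 365 − 80 = 285 days remain in 2277.
Full years 2278–2311: 27 common + 7 leap = 27×365 + 7×366 = 12417 days.
Total: 285 + 12417 + 347 = 13049 days.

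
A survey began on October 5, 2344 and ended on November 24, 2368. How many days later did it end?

8816

From October 5, 2344 to October 5, 2368: 24 years, of which 6 contain a Feb 29 — 18×365 + 6×366 = 8766 days.
October 2368: 31 − 5 = 26 days remain.
November 1–24, 2368: 24 days.
Residual: 50 days.
Total: 8816 days.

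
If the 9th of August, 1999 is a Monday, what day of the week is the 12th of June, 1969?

Thursday

Count forward from the earlier date (June 12, 1969) to the later (August 9, 1999):
From June 12, 1969 to June 12, 1999: 30 years, of which 7 contain a Feb 29 — 23×365 + 7×366 = 10957 days.
June 1999: 30 − 12 = 18 days remain.
Then July (31): 31 days.
August 1–9, 1999: 9 days.
Residual: 58 days.
Total: 11015 days.
11015 mod 7 = 4, so 4 days before Monday is Thursday.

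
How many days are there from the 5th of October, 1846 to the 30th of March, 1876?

10769

From October 5, 1846 to October 5, 1875: 29 years, of which 7 contain a Feb 29 — 22×365 + 7×366 = 10592 days.
October 1875: 31 − 5 = 26 days remain.
Then November (30), December (31), January (31), February 1876 (29): 30 + 31 + 31 + 29 = 121 days.
March 1–30, 1876: 30 days.
Residual: 177 days.
Total: 10769 days.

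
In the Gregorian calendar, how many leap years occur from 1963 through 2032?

Years divisible by 4: 1964, 1968, …, 2032 — 18 in all.
2000 is divisible by 400, so still leap.
No century exceptions apply. Count: 18.

18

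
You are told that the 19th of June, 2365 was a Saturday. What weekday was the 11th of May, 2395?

Thursday

From June 19, 2365 to June 19, 2394: 29 years, of which 7 contain a Feb 29 — 22×365 + 7×366 = 10592 days.
June 2394: 30 − 19 = 11 days remain.
Then 10 full months totalling 304 days.
May 1–11, 2395: 11 days.
Residual: 326 days.
Total: 10918 days.
10918 mod 7 = 5, so 5 days after Saturday is Thursday.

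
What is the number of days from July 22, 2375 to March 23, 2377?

July 22, 2375 → July 22, 2376: 366 days (2376 is a leap year).
July 2376: 31 − 22 = 9 days remain.
Then August (31), September (30), October (31), November (30), December (31), January (31), February 2377 (28): 31 + 30 + 31 + 30 + 31 + 31 + 28 = 212 days.
March 1–23, 2377: 23 days.
Residual: 244 days.
Total: 610 days.

610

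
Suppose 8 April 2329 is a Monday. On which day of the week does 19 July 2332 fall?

Tuesday

April 8, 2329 → April 8, 2330: 365 days.
April 8, 2330 → April 8, 2331: 365 days.
April 8, 2331 → April 8, 2332: 366 days (2332 is a leap year).
April 2332: 30 − 8 = 22 days remain.
Then May (31), June (30): 31 + 30 = 61 days.
July 1–19, 2332: 19 days.
Residual: 102 days.
Total: 1198 days.
1198 mod 7 = 1, so 1 day after Monday is Tuesday.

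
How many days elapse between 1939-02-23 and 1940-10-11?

596

February 1939: 28 − 23 = 5 days remain (1939 is not a leap year, so February has 28 days).
Then 19 full months totalling 580 days.
October 1–11, 1940: 11 days.
Total: 5 + 580 + 11 = 596 days.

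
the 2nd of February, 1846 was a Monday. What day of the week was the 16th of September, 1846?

Wednesday

February 1846: 28 − 2 = 26 days remain (1846 is not a leap year, so February has 28 days).
Then March (31), April (30), May (31), June (30), July (31), August (31): 31 + 30 + 31 + 30 + 31 + 31 = 184 days.
September 1–16, 1846: 16 days.
Total: 26 + 184 + 16 = 226 days.
226 mod 7 = 2, so 2 days after Monday is Wednesday.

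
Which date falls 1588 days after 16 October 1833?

20 February 1838

Count 1588 days after October 16, 1833:
October 16, 1833 → October 16, 1834: 365 days.
October 16, 1834 → October 16, 1835: 365 days.
October 16, 1835 → October 16, 1836: 366 days (1836 is a leap year).
October 16, 1836 → October 16, 1837: 365 days.
October 1837: 31 − 16 = 15 days remain.
Then November (30), December (31), January (31): 30 + 31 + 31 = 92 days.
February 1–20, 1838: 20 days (1838 is not a leap year).
Residual: 127 days.
Total: 1588 days.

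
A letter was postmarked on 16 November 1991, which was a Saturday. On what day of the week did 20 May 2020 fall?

Day-of-year of November 16, 1991: 320.
Day-of-year of May 20, 2020: 141.
1991 has 365 days, so 365 − 320 = 45 days remain in 1991.
Full years 1992–2019: 21 common + 7 leap = 21×365 + 7×366 = 10227 days.
Total: 45 + 10227 + 141 = 10413 days.
10413 mod 7 = 4, so 4 days after Saturday is Wednesday.

Wednesday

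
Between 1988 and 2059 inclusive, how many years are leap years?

Years divisible by 4: 1988, 1992, …, 2056 — 18 in all.
2000 is divisible by 400, so still leap.
No century exceptions apply. Count: 18.

18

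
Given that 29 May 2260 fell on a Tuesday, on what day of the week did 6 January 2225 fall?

Thursday

Count forward from the earlier date (January 6, 2225) to the later (May 29, 2260):
Day-of-year of January 6, 2225: 6.
Day-of-year of May 29, 2260: 150.
2225 has 365 days, so 365 − 6 = 359 days remain in 2225.
Full years 2226–2259: 26 common + 8 leap = 26×365 + 8×366 = 12418 days.
Total: 359 + 12418 + 150 = 12927 days.
12927 mod 7 = 5, so 5 days before Tuesday is Thursday.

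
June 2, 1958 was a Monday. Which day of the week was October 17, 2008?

From June 2, 1958 to June 2, 2008: 50 years, of which 13 contain a Feb 29 — 37×365 + 13×366 = 18263 days.
(2000 is a leap year (divisible by 400).)
June 2008: 30 − 2 = 28 days remain.
Then July (31), August (31), September (30): 31 + 31 + 30 = 92 days.
October 1–17, 2008: 17 days.
Residual: 137 days.
Total: 18400 days.
18400 mod 7 = 4, so 4 days after Monday is Friday.

Friday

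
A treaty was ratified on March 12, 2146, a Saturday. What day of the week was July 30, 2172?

From March 12, 2146 to March 12, 2172: 26 years, of which 7 contain a Feb 29 — 19×365 + 7×366 = 9497 days.
March 2172: 31 − 12 = 19 days remain.
Then April (30), May (31), June (30): 30 + 31 + 30 = 91 days.
July 1–30, 2172: 30 days.
Residual: 140 days.
Total: 9637 days.
9637 mod 7 = 5, so 5 days after Saturday is Thursday.

Thursday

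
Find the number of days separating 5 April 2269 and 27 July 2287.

From April 5, 2269 to April 5, 2287: 18 years, of which 4 contain a Feb 29 — 14×365 + 4×366 = 6574 days.
April 2287: 30 − 5 = 25 days remain.
Then May (31), June (30): 31 + 30 = 61 days.
July 1–27, 2287: 27 days.
Residual: 113 days.
Total: 6687 days.

6687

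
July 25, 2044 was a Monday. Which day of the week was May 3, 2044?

Tuesday

Count forward from the earlier date (May 3, 2044) to the later (July 25, 2044):
May 2044: 31 − 3 = 28 days remain.
Then June (30): 30 days.
July 1–25, 2044: 25 days.
Total: 28 + 30 + 25 = 83 days.
83 mod 7 = 6, so 6 days before Monday is Tuesday.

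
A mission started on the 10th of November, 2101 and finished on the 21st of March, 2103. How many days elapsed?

496

November 2101: 30 − 10 = 20 days remain.
Then 15 full months totalling 455 days.
March 1–21, 2103: 21 days.
Total: 20 + 455 + 21 = 496 days.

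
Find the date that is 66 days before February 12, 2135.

December 8, 2134

Count 66 days before February 12, 2135:
December 2134: 31 − 8 = 23 days remain.
Then January (31): 31 days.
February 1–12, 2135: 12 days (2135 is not a leap year).
Residual: 66 days.
Total: 66 days.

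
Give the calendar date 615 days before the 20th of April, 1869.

the 14th of August, 1867

Count 615 days before April 20, 1869:
Day-of-year of August 14, 1867: 226.
Day-of-year of April 20, 1869: 110.
1867 has 365 days, so 365 − 226 = 139 days remain in 1867.
Full years: 1868: 366. Sum = 366.
Total: 139 + 366 + 110 = 615 days.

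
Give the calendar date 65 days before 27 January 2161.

23 November 2160

Count 65 days before January 27, 2161:
Day-of-year of November 23, 2160: 328.
Day-of-year of January 27, 2161: 27.
2160 has 366 days, so 366 − 328 = 38 days remain in 2160.
Total: 38 + 27 = 65 days.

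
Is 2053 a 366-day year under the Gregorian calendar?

2053 is not a leap year.

No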